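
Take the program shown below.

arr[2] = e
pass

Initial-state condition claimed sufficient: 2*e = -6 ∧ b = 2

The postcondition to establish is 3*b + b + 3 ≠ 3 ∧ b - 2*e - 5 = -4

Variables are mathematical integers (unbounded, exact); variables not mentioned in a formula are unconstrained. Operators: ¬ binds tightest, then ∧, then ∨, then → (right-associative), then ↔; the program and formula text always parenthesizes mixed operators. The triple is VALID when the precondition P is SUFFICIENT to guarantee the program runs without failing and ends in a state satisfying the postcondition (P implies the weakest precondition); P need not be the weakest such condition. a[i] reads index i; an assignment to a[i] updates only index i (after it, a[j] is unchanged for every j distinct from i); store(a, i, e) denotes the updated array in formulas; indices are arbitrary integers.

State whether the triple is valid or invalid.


Working backward. After the program, the postcondition 3*b + b + 3 ≠ 3 ∧ b - 2*e - 5 = -4 must hold; in canonical form it is 4*b ≠ 0 ∧ b = 2*e + 1.
Before skip: 4*b ≠ 0 ∧ b = 2*e + 1
Before arr[2] := e: 4*b ≠ 0 ∧ b = 2*e + 1
The weakest precondition is 4*b ≠ 0 ∧ b = 2*e + 1.
Check whether 2*e = -6 ∧ b = 2 implies it.
Countermodel: at the initial state b = 2, e = -3, the precondition holds but the weakest precondition fails.
Answer: invalid


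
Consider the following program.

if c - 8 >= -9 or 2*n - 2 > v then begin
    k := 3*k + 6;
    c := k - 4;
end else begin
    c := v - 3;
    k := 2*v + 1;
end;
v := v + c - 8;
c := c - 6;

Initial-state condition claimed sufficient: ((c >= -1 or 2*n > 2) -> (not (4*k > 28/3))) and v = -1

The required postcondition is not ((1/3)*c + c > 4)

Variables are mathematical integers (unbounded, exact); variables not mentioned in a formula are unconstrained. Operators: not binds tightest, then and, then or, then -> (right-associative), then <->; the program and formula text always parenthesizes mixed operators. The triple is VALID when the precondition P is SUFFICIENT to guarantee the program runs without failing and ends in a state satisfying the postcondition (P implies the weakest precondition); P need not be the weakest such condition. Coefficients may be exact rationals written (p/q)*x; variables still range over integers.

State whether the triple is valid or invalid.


Working backward. After the program, the postcondition not ((1/3)*c + c > 4) must hold; in canonical form it is not ((4/3)*c > 4).
Before c := c - 6: not ((4/3)*c > 12)
Before v := v + c - 8: not ((4/3)*c > 12)
Then branch requires not (4*k > 28/3); else branch requires not ((4/3)*v > 16).
Before the if: ((c >= -1 or 2*n > v + 2) -> (not (4*k > 28/3))) and ((not (c >= -1 or 2*n > v + 2)) -> (not ((4/3)*v > 16)))
The weakest precondition is ((c >= -1 or 2*n > v + 2) -> (not (4*k > 28/3))) and ((not (c >= -1 or 2*n > v + 2)) -> (not ((4/3)*v > 16))).
Check whether ((c >= -1 or 2*n > 2) -> (not (4*k > 28/3))) and v = -1 implies it.
Countermodel: at the initial state c = -2, k = 3, n = 1, v = -1, the precondition holds but the weakest precondition fails.
Answer: invalid


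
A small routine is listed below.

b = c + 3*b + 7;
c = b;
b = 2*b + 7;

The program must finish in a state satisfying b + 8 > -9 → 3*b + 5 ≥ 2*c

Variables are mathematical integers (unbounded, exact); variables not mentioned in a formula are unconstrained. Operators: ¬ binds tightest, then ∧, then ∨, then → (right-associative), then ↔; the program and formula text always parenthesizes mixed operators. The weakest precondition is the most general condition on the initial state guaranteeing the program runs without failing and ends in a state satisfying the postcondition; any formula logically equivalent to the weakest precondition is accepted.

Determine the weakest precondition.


Working backward. After the program, the postcondition b + 8 > -9 → 3*b + 5 ≥ 2*c must hold; in canonical form it is b > -17 → 3*b ≥ 2*c - 5.
Before b := 2*b + 7: 2*b > -24 → 6*b ≥ 2*c - 26
Before c := b: 2*b > -24 → 4*b ≥ -26
Before b := c + 3*b + 7: 6*b + 2*c > -38 → 12*b + 4*c ≥ -54
Answer: WP = 6*b + 2*c > -38 → 12*b + 4*c ≥ -54


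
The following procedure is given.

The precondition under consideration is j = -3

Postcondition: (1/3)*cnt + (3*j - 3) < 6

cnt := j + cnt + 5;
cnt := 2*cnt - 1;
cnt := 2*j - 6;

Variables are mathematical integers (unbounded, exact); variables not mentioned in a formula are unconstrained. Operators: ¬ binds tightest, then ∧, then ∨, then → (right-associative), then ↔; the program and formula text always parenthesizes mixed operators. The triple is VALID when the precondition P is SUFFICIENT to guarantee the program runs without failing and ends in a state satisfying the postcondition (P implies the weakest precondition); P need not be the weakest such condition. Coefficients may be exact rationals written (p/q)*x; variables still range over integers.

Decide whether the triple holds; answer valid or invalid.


Working backward. After the program, the postcondition (1/3)*cnt + (3*j - 3) < 6 must hold; in canonical form it is (1/3)*cnt + 3*j < 9.
Before cnt := 2*j - 6: (11/3)*j < 11
Before cnt := 2*cnt - 1: (11/3)*j < 11
Before cnt := j + cnt + 5: (11/3)*j < 11
The weakest precondition is (11/3)*j < 11.
Check whether j = -3 implies it.
Every state satisfying the precondition satisfies the weakest precondition: the implication holds.
Answer: valid


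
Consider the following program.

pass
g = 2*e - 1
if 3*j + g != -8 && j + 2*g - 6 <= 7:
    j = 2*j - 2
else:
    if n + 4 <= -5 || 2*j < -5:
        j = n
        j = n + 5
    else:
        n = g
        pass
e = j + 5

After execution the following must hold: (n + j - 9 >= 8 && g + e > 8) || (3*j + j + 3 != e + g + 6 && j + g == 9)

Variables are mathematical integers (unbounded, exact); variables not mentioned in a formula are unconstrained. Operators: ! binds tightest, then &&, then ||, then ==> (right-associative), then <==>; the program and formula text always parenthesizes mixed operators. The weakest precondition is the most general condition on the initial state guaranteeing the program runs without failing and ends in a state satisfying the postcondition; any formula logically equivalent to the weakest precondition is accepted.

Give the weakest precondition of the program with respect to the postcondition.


Working backward. After the program, the postcondition (n + j - 9 >= 8 && g + e > 8) || (3*j + j + 3 != e + g + 6 && j + g == 9) must hold; in canonical form it is (j + n >= 17 && e + g > 8) || (4*j != e + g + 3 && g + j == 9).
Before e := j + 5: (j + n >= 17 && g + j > 3) || (3*j != g + 8 && g + j == 9)
Then branch requires (2*j + n >= 19 && g + 2*j > 5) || (6*j != g + 14 && g + 2*j == 11); else branch requires ((n <= -9 || 2*j < -5) ==> ((2*n >= 12 && g + n > -2) || (3*n != g - 7 && g + n == 4))) && ((!(n <= -9 || 2*j < -5)) ==> ((g + j >= 17 && g + j > 3) || (3*j != g + 8 && g + j == 9))).
Before the if: ((g + 3*j != -8 && 2*g + j <= 13) ==> ((2*j + n >= 19 && g + 2*j > 5) || (6*j != g + 14 && g + 2*j == 11))) && ((!(g + 3*j != -8 && 2*g + j <= 13)) ==> (((n <= -9 || 2*j < -5) ==> ((2*n >= 12 && g + n > -2) || (3*n != g - 7 && g + n == 4))) && ((!(n <= -9 || 2*j < -5)) ==> ((g + j >= 17 && g + j > 3) || (3*j != g + 8 && g + j == 9)))))
Before g := 2*e - 1: ((2*e + 3*j != -7 && 4*e + j <= 15) ==> ((2*j + n >= 19 && 2*e + 2*j > 6) || (6*j != 2*e + 13 && 2*e + 2*j == 12))) && ((!(2*e + 3*j != -7 && 4*e + j <= 15)) ==> (((n <= -9 || 2*j < -5) ==> ((2*n >= 12 && 2*e + n > -1) || (3*n != 2*e - 8 && 2*e + n == 5))) && ((!(n <= -9 || 2*j < -5)) ==> ((2*e + j >= 18 && 2*e + j > 4) || (3*j != 2*e + 7 && 2*e + j == 10)))))
Before skip: ((2*e + 3*j != -7 && 4*e + j <= 15) ==> ((2*j + n >= 19 && 2*e + 2*j > 6) || (6*j != 2*e + 13 && 2*e + 2*j == 12))) && ((!(2*e + 3*j != -7 && 4*e + j <= 15)) ==> (((n <= -9 || 2*j < -5) ==> ((2*n >= 12 && 2*e + n > -1) || (3*n != 2*e - 8 && 2*e + n == 5))) && ((!(n <= -9 || 2*j < -5)) ==> ((2*e + j >= 18 && 2*e + j > 4) || (3*j != 2*e + 7 && 2*e + j == 10)))))
Answer: WP = ((2*e + 3*j != -7 && 4*e + j <= 15) ==> ((2*j + n >= 19 && 2*e + 2*j > 6) || (6*j != 2*e + 13 && 2*e + 2*j == 12))) && ((!(2*e + 3*j != -7 && 4*e + j <= 15)) ==> (((n <= -9 || 2*j < -5) ==> ((2*n >= 12 && 2*e + n > -1) || (3*n != 2*e - 8 && 2*e + n == 5))) && ((!(n <= -9 || 2*j < -5)) ==> ((2*e + j >= 18 && 2*e + j > 4) || (3*j != 2*e + 7 && 2*e + j == 10)))))


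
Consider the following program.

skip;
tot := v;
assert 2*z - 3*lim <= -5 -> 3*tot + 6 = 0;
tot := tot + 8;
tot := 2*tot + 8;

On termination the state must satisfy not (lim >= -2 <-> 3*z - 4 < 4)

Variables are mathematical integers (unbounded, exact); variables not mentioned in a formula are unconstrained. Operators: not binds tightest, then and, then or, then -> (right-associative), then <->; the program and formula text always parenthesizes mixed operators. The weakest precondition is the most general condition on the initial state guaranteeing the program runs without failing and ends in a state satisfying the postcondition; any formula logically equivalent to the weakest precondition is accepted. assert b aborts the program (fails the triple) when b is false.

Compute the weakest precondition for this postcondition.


Working backward. After the program, the postcondition not (lim >= -2 <-> 3*z - 4 < 4) must hold; in canonical form it is not (lim >= -2 <-> 3*z < 8).
Before tot := 2*tot + 8: not (lim >= -2 <-> 3*z < 8)
Before tot := tot + 8: not (lim >= -2 <-> 3*z < 8)
Before assert 2*z - 3*lim <= -5 -> 3*tot + 6 = 0: (2*z <= 3*lim - 5 -> 3*tot = -6) and (not (lim >= -2 <-> 3*z < 8))
Before tot := v: (2*z <= 3*lim - 5 -> 3*v = -6) and (not (lim >= -2 <-> 3*z < 8))
Before skip: (2*z <= 3*lim - 5 -> 3*v = -6) and (not (lim >= -2 <-> 3*z < 8))
Answer: WP = (2*z <= 3*lim - 5 -> 3*v = -6) and (not (lim >= -2 <-> 3*z < 8))


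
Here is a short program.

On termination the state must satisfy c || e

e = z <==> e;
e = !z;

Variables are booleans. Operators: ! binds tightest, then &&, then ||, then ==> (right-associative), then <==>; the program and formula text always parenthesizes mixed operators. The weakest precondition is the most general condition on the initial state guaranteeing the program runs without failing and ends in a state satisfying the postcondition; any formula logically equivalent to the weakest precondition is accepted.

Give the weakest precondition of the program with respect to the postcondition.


Working backward. After the program, c || e must hold.
Before e := !z: c || (!z)
Before e := z <==> e: c || (!z)
Answer: WP = c || (!z)


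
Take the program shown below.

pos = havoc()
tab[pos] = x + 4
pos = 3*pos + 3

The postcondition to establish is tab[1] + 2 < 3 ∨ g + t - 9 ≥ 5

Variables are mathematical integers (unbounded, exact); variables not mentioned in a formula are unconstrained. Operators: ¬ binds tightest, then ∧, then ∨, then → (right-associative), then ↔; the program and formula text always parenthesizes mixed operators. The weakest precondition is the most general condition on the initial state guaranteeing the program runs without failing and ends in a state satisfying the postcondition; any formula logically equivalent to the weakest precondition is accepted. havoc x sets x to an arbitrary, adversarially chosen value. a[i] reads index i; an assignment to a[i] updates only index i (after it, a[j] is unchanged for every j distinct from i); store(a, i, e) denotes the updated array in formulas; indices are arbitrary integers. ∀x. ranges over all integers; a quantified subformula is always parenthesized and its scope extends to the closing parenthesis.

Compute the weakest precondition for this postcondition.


Working backward. After the program, the postcondition tab[1] + 2 < 3 ∨ g + t - 9 ≥ 5 must hold; in canonical form it is tab[1] < 1 ∨ g + t ≥ 14.
Before pos := 3*pos + 3: tab[1] < 1 ∨ g + t ≥ 14
Before tab[pos] := x + 4: store(tab, pos, x + 4)[1] < 1 ∨ g + t ≥ 14
Before havoc pos: ∀pos_1. (store(tab, pos_1, x + 4)[1] < 1 ∨ g + t ≥ 14)
Answer: WP = ∀pos_1. (store(tab, pos_1, x + 4)[1] < 1 ∨ g + t ≥ 14)


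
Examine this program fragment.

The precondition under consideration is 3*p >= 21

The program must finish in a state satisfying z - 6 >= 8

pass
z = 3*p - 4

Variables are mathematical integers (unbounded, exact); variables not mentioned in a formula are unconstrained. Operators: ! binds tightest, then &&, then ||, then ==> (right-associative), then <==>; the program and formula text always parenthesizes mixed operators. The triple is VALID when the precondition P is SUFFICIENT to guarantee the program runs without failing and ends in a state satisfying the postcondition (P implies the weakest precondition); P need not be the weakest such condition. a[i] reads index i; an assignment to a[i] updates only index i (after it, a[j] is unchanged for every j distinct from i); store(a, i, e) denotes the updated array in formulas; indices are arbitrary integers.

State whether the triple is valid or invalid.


Working backward. After the program, the postcondition z - 6 >= 8 must hold; in canonical form it is z >= 14.
Before z := 3*p - 4: 3*p >= 18
Before skip: 3*p >= 18
The weakest precondition is 3*p >= 18.
Check whether 3*p >= 21 implies it.
Every state satisfying the precondition satisfies the weakest precondition: the implication holds.
Answer: valid


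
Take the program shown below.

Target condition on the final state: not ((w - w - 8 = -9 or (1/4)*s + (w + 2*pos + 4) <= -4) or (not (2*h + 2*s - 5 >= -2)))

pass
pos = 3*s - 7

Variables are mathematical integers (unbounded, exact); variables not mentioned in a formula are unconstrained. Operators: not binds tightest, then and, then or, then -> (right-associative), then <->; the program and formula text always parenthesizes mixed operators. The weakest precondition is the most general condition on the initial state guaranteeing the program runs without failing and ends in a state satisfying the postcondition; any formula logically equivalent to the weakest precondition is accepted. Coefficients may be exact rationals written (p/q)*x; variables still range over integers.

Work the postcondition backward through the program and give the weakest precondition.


Working backward. After the program, the postcondition not ((w - w - 8 = -9 or (1/4)*s + (w + 2*pos + 4) <= -4) or (not (2*h + 2*s - 5 >= -2))) must hold; in canonical form it is not (2*pos + (1/4)*s + w <= -8 or (not (2*h + 2*s >= 3))).
Before pos := 3*s - 7: not ((25/4)*s + w <= 6 or (not (2*h + 2*s >= 3)))
Before skip: not ((25/4)*s + w <= 6 or (not (2*h + 2*s >= 3)))
Answer: WP = not ((25/4)*s + w <= 6 or (not (2*h + 2*s >= 3)))


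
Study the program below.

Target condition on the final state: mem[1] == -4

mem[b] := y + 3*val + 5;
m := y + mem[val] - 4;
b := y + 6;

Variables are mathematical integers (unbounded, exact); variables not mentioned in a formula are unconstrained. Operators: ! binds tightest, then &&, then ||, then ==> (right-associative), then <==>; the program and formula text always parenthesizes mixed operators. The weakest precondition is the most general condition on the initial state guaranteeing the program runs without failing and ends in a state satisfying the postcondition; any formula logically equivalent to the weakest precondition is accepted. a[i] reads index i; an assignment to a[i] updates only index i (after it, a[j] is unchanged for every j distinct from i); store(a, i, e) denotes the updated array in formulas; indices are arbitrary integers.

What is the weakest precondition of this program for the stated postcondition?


Working backward. After the program, mem[1] == -4 must hold.
Before b := y + 6: mem[1] == -4
Before m := y + mem[val] - 4: mem[1] == -4
Before mem[b] := y + 3*val + 5: store(mem, b, 3*val + y + 5)[1] == -4
Answer: WP = store(mem, b, 3*val + y + 5)[1] == -4


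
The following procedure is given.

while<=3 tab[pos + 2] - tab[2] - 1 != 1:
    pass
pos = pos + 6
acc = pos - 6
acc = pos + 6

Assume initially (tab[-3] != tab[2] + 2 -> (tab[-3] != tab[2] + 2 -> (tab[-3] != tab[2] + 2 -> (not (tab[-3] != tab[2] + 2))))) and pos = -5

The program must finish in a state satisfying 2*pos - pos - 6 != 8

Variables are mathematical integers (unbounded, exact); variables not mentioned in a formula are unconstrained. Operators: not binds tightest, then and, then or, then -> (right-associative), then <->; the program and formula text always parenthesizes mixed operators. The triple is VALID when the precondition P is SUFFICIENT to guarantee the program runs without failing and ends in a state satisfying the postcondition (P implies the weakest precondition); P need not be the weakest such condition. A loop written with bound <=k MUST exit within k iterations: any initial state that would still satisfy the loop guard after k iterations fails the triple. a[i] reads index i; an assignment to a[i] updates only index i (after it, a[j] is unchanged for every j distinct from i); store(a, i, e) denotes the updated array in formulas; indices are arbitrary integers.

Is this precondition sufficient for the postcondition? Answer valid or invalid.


Working backward. After the program, the postcondition 2*pos - pos - 6 != 8 must hold; in canonical form it is pos != 14.
Before acc := pos + 6: pos != 14
Before acc := pos - 6: pos != 14
Before pos := pos + 6: pos != 8
Before the loop (bound <=3), unroll the exhaustion recursion (WP_0 = exit-now case; WP_j = one more guarded iteration, up to j = 3):
  WP_0: (not (tab[pos + 2] != tab[2] + 2)) and pos != 8
  WP_1: (tab[pos + 2] != tab[2] + 2 -> ((not (tab[pos + 2] != tab[2] + 2)) and pos != 8)) and ((not (tab[pos + 2] != tab[2] + 2)) -> pos != 8)
  WP_2: (tab[pos + 2] != tab[2] + 2 -> ((tab[pos + 2] != tab[2] + 2 -> ((not (tab[pos + 2] != tab[2] + 2)) and pos != 8)) and ((not (tab[pos + 2] != tab[2] + 2)) -> pos != 8))) and ((not (tab[pos + 2] != tab[2] + 2)) -> pos != 8)
  WP_3: (tab[pos + 2] != tab[2] + 2 -> ((tab[pos + 2] != tab[2] + 2 -> ((tab[pos + 2] != tab[2] + 2 -> ((not (tab[pos + 2] != tab[2] + 2)) and pos != 8)) and ((not (tab[pos + 2] != tab[2] + 2)) -> pos != 8))) and ((not (tab[pos + 2] != tab[2] + 2)) -> pos != 8))) and ((not (tab[pos + 2] != tab[2] + 2)) -> pos != 8)
So before the loop: (tab[pos + 2] != tab[2] + 2 -> ((tab[pos + 2] != tab[2] + 2 -> ((tab[pos + 2] != tab[2] + 2 -> ((not (tab[pos + 2] != tab[2] + 2)) and pos != 8)) and ((not (tab[pos + 2] != tab[2] + 2)) -> pos != 8))) and ((not (tab[pos + 2] != tab[2] + 2)) -> pos != 8))) and ((not (tab[pos + 2] != tab[2] + 2)) -> pos != 8)
The weakest precondition is (tab[pos + 2] != tab[2] + 2 -> ((tab[pos + 2] != tab[2] + 2 -> ((tab[pos + 2] != tab[2] + 2 -> ((not (tab[pos + 2] != tab[2] + 2)) and pos != 8)) and ((not (tab[pos + 2] != tab[2] + 2)) -> pos != 8))) and ((not (tab[pos + 2] != tab[2] + 2)) -> pos != 8))) and ((not (tab[pos + 2] != tab[2] + 2)) -> pos != 8).
Check whether (tab[-3] != tab[2] + 2 -> (tab[-3] != tab[2] + 2 -> (tab[-3] != tab[2] + 2 -> (not (tab[-3] != tab[2] + 2))))) and pos = -5 implies it.
Every state satisfying the precondition satisfies the weakest precondition: the implication holds.
Answer: valid


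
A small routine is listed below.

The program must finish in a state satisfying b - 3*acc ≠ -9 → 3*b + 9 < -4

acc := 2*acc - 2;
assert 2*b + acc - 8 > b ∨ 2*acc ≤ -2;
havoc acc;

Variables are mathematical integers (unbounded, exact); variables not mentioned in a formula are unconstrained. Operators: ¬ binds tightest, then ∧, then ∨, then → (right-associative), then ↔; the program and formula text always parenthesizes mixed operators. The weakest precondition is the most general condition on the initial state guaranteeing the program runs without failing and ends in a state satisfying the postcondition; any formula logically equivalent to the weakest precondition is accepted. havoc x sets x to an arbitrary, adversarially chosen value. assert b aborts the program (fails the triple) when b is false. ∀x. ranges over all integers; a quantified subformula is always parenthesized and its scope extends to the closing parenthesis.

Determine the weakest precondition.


Working backward. After the program, the postcondition b - 3*acc ≠ -9 → 3*b + 9 < -4 must hold; in canonical form it is b ≠ 3*acc - 9 → 3*b < -13.
Before havoc acc: ∀acc_1. (b ≠ 3*acc_1 - 9 → 3*b < -13)
Before assert 2*b + acc - 8 > b ∨ 2*acc ≤ -2: (acc + b > 8 ∨ 2*acc ≤ -2) ∧ (∀acc_1. (b ≠ 3*acc_1 - 9 → 3*b < -13))
Before acc := 2*acc - 2: (2*acc + b > 10 ∨ 4*acc ≤ 2) ∧ (∀acc_1. (b ≠ 3*acc_1 - 9 → 3*b < -13))
Answer: WP = (2*acc + b > 10 ∨ 4*acc ≤ 2) ∧ (∀acc_1. (b ≠ 3*acc_1 - 9 → 3*b < -13))


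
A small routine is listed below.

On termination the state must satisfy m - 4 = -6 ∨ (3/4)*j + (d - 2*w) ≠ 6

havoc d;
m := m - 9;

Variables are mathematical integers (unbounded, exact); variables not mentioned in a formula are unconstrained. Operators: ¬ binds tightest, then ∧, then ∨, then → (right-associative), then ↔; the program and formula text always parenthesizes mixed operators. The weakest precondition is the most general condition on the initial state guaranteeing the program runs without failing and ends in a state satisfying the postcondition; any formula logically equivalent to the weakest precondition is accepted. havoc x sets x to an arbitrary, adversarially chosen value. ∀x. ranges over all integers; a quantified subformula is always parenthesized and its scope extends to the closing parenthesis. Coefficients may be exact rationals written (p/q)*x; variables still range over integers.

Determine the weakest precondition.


Working backward. After the program, the postcondition m - 4 = -6 ∨ (3/4)*j + (d - 2*w) ≠ 6 must hold; in canonical form it is m = -2 ∨ d + (3/4)*j ≠ 2*w + 6.
Before m := m - 9: m = 7 ∨ d + (3/4)*j ≠ 2*w + 6
Before havoc d: ∀d_1. (m = 7 ∨ d_1 + (3/4)*j ≠ 2*w + 6)
Answer: WP = ∀d_1. (m = 7 ∨ d_1 + (3/4)*j ≠ 2*w + 6)


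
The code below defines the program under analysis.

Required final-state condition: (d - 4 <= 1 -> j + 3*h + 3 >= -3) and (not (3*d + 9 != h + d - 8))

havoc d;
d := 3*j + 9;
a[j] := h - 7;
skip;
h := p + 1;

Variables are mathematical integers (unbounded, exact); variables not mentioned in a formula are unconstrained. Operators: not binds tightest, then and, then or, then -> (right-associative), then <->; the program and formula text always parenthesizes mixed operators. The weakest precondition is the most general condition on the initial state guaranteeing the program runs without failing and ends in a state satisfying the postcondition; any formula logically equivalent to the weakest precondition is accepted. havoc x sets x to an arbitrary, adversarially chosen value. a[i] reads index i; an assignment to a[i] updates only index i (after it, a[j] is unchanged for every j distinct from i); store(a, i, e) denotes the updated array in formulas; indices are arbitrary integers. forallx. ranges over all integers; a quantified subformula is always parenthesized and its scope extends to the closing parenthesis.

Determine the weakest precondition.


Working backward. After the program, the postcondition (d - 4 <= 1 -> j + 3*h + 3 >= -3) and (not (3*d + 9 != h + d - 8)) must hold; in canonical form it is (d <= 5 -> 3*h + j >= -6) and (not (2*d != h - 17)).
Before h := p + 1: (d <= 5 -> j + 3*p >= -9) and (not (2*d != p - 16))
Before skip: (d <= 5 -> j + 3*p >= -9) and (not (2*d != p - 16))
Before a[j] := h - 7: (d <= 5 -> j + 3*p >= -9) and (not (2*d != p - 16))
Before d := 3*j + 9: (3*j <= -4 -> j + 3*p >= -9) and (not (6*j != p - 34))
Before havoc d: (3*j <= -4 -> j + 3*p >= -9) and (not (6*j != p - 34))
Answer: WP = (3*j <= -4 -> j + 3*p >= -9) and (not (6*j != p - 34))


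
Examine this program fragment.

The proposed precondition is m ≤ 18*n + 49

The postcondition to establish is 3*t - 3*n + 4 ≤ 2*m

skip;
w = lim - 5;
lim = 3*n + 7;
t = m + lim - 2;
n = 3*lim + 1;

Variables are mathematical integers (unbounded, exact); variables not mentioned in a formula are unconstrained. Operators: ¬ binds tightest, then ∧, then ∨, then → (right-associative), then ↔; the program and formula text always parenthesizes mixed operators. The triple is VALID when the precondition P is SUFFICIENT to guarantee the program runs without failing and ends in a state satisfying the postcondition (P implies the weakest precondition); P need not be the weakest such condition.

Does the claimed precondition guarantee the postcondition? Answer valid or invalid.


Working backward. After the program, the postcondition 3*t - 3*n + 4 ≤ 2*m must hold; in canonical form it is 3*t ≤ 2*m + 3*n - 4.
Before n := 3*lim + 1: 3*t ≤ 9*lim + 2*m - 1
Before t := m + lim - 2: m ≤ 6*lim + 5
Before lim := 3*n + 7: m ≤ 18*n + 47
Before w := lim - 5: m ≤ 18*n + 47
Before skip: m ≤ 18*n + 47
The weakest precondition is m ≤ 18*n + 47.
Check whether m ≤ 18*n + 49 implies it.
Countermodel: at the initial state m = 12, n = -2, the precondition holds but the weakest precondition fails.
Answer: invalid


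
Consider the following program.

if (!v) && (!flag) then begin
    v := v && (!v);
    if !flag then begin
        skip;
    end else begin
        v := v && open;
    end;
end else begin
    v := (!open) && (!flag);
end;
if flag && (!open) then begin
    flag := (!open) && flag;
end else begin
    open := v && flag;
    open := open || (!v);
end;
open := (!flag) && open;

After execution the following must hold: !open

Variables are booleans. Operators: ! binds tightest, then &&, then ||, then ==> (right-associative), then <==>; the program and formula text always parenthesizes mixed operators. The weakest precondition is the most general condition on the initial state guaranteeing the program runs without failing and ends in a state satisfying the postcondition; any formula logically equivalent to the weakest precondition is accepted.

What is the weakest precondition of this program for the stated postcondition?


Working backward. After the program, !open must hold.
Before open := (!flag) && open: !((!flag) && open)
Then branch requires !((!((!open) && flag)) && open); else branch requires !((!flag) && ((v && flag) || (!v))).
Before the if: ((flag && (!open)) ==> (!((!((!open) && flag)) && open))) && ((!(flag && (!open))) ==> (!((!flag) && ((v && flag) || (!v)))))
Then branch requires ((!flag) ==> (((flag && (!open)) ==> (!((!((!open) && flag)) && open))) && ((!(flag && (!open))) ==> flag))) && (flag ==> (((flag && (!open)) ==> (!((!((!open) && flag)) && open))) && ((!(flag && (!open))) ==> flag))); else branch requires ((flag && (!open)) ==> (!((!((!open) && flag)) && open))) && ((!(flag && (!open))) ==> (!((!flag) && (!((!open) && (!flag)))))).
Before the if: (((!v) && (!flag)) ==> (((!flag) ==> (((flag && (!open)) ==> (!((!((!open) && flag)) && open))) && ((!(flag && (!open))) ==> flag))) && (flag ==> (((flag && (!open)) ==> (!((!((!open) && flag)) && open))) && ((!(flag && (!open))) ==> flag))))) && ((!((!v) && (!flag))) ==> (((flag && (!open)) ==> (!((!((!open) && flag)) && open))) && ((!(flag && (!open))) ==> (!((!flag) && (!((!open) && (!flag))))))))
Answer: WP = (((!v) && (!flag)) ==> (((!flag) ==> (((flag && (!open)) ==> (!((!((!open) && flag)) && open))) && ((!(flag && (!open))) ==> flag))) && (flag ==> (((flag && (!open)) ==> (!((!((!open) && flag)) && open))) && ((!(flag && (!open))) ==> flag))))) && ((!((!v) && (!flag))) ==> (((flag && (!open)) ==> (!((!((!open) && flag)) && open))) && ((!(flag && (!open))) ==> (!((!flag) && (!((!open) && (!flag))))))))


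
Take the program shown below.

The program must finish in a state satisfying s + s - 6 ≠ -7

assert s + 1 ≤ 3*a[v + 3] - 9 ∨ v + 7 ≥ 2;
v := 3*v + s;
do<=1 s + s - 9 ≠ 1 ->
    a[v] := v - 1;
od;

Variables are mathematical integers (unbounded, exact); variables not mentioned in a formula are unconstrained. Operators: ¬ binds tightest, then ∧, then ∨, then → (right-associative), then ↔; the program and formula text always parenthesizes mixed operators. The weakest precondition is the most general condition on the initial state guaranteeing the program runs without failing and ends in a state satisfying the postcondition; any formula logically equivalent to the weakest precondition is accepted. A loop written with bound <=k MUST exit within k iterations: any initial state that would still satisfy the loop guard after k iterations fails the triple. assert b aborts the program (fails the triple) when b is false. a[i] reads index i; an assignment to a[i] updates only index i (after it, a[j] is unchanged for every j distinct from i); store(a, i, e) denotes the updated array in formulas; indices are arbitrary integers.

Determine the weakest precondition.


Working backward. After the program, the postcondition s + s - 6 ≠ -7 must hold; in canonical form it is 2*s ≠ -1.
Before the loop (bound <=1), unroll the exhaustion recursion (WP_0 = exit-now case; WP_j = one more guarded iteration, up to j = 1):
  WP_0: (¬(2*s ≠ 10)) ∧ 2*s ≠ -1
  WP_1: (2*s ≠ 10 → ((¬(2*s ≠ 10)) ∧ 2*s ≠ -1)) ∧ ((¬(2*s ≠ 10)) → 2*s ≠ -1)
So before the loop: (2*s ≠ 10 → ((¬(2*s ≠ 10)) ∧ 2*s ≠ -1)) ∧ ((¬(2*s ≠ 10)) → 2*s ≠ -1)
Before v := 3*v + s: (2*s ≠ 10 → ((¬(2*s ≠ 10)) ∧ 2*s ≠ -1)) ∧ ((¬(2*s ≠ 10)) → 2*s ≠ -1)
Before assert s + 1 ≤ 3*a[v + 3] - 9 ∨ v + 7 ≥ 2: (s ≤ 3*a[v + 3] - 10 ∨ v ≥ -5) ∧ (2*s ≠ 10 → ((¬(2*s ≠ 10)) ∧ 2*s ≠ -1)) ∧ ((¬(2*s ≠ 10)) → 2*s ≠ -1)
Answer: WP = (s ≤ 3*a[v + 3] - 10 ∨ v ≥ -5) ∧ (2*s ≠ 10 → ((¬(2*s ≠ 10)) ∧ 2*s ≠ -1)) ∧ ((¬(2*s ≠ 10)) → 2*s ≠ -1)


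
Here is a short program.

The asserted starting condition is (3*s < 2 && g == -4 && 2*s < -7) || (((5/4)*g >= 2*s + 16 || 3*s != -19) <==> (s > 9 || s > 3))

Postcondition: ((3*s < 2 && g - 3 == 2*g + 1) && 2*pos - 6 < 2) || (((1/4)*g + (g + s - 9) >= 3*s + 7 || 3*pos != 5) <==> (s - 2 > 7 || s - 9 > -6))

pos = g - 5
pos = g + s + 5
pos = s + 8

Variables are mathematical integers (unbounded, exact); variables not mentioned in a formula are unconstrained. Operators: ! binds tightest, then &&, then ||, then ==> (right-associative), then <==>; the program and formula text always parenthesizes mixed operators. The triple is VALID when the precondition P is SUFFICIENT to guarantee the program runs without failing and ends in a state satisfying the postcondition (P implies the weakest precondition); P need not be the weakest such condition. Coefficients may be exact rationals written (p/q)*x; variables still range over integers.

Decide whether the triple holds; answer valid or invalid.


Working backward. After the program, the postcondition ((3*s < 2 && g - 3 == 2*g + 1) && 2*pos - 6 < 2) || (((1/4)*g + (g + s - 9) >= 3*s + 7 || 3*pos != 5) <==> (s - 2 > 7 || s - 9 > -6)) must hold; in canonical form it is (3*s < 2 && g == -4 && 2*pos < 8) || (((5/4)*g >= 2*s + 16 || 3*pos != 5) <==> (s > 9 || s > 3)).
Before pos := s + 8: (3*s < 2 && g == -4 && 2*s < -8) || (((5/4)*g >= 2*s + 16 || 3*s != -19) <==> (s > 9 || s > 3))
Before pos := g + s + 5: (3*s < 2 && g == -4 && 2*s < -8) || (((5/4)*g >= 2*s + 16 || 3*s != -19) <==> (s > 9 || s > 3))
Before pos := g - 5: (3*s < 2 && g == -4 && 2*s < -8) || (((5/4)*g >= 2*s + 16 || 3*s != -19) <==> (s > 9 || s > 3))
The weakest precondition is (3*s < 2 && g == -4 && 2*s < -8) || (((5/4)*g >= 2*s + 16 || 3*s != -19) <==> (s > 9 || s > 3)).
Check whether (3*s < 2 && g == -4 && 2*s < -7) || (((5/4)*g >= 2*s + 16 || 3*s != -19) <==> (s > 9 || s > 3)) implies it.
Countermodel: at the initial state g = -4, s = -4, the precondition holds but the weakest precondition fails.
Answer: invalid


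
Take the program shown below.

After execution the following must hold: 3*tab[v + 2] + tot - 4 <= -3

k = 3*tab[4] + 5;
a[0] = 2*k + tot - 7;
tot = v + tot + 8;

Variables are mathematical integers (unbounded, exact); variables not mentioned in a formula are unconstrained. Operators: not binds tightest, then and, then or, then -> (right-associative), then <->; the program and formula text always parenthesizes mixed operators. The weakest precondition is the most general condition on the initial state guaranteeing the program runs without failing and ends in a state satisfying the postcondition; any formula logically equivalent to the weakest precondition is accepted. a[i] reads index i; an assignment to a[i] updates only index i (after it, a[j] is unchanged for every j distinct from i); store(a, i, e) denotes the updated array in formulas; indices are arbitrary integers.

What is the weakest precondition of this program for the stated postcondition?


Working backward. After the program, the postcondition 3*tab[v + 2] + tot - 4 <= -3 must hold; in canonical form it is 3*tab[v + 2] + tot <= 1.
Before tot := v + tot + 8: 3*tab[v + 2] + tot + v <= -7
Before a[0] := 2*k + tot - 7: 3*tab[v + 2] + tot + v <= -7
Before k := 3*tab[4] + 5: 3*tab[v + 2] + tot + v <= -7
Answer: WP = 3*tab[v + 2] + tot + v <= -7


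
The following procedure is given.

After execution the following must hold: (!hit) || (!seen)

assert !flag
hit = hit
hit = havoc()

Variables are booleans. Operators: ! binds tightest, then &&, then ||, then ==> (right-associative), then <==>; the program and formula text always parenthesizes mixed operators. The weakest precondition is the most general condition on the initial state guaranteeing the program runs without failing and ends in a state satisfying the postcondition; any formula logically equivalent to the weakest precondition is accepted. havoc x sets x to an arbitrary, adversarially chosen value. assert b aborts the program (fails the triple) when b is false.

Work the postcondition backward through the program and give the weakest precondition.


Working backward. After the program, (!hit) || (!seen) must hold.
Before havoc hit: !seen
Before hit := hit: !seen
Before assert !flag: (!flag) && (!seen)
Answer: WP = (!flag) && (!seen)


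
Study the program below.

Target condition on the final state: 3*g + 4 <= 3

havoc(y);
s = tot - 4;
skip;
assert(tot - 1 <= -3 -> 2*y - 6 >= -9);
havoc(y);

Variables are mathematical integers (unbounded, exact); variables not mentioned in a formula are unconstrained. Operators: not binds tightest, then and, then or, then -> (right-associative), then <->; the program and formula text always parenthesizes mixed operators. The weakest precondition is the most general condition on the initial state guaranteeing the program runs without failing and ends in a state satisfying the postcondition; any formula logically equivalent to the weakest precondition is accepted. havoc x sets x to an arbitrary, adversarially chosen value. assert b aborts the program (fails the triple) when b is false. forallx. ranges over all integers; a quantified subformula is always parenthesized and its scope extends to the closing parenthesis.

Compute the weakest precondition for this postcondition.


Working backward. After the program, the postcondition 3*g + 4 <= 3 must hold; in canonical form it is 3*g <= -1.
Before havoc y: 3*g <= -1
Before assert tot - 1 <= -3 -> 2*y - 6 >= -9: (tot <= -2 -> 2*y >= -3) and 3*g <= -1
Before skip: (tot <= -2 -> 2*y >= -3) and 3*g <= -1
Before s := tot - 4: (tot <= -2 -> 2*y >= -3) and 3*g <= -1
Before havoc y: forall y_1. ((tot <= -2 -> 2*y_1 >= -3) and 3*g <= -1)
Answer: WP = forall y_1. ((tot <= -2 -> 2*y_1 >= -3) and 3*g <= -1)


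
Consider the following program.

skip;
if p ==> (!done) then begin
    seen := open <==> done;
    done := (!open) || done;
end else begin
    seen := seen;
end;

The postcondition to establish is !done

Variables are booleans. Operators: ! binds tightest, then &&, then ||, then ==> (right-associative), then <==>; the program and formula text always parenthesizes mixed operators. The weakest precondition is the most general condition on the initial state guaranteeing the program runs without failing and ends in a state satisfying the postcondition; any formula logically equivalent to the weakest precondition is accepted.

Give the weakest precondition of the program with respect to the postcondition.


Working backward. After the program, !done must hold.
Then branch requires !((!open) || done); else branch requires !done.
Before the if: ((p ==> (!done)) ==> (!((!open) || done))) && ((!(p ==> (!done))) ==> (!done))
Before skip: ((p ==> (!done)) ==> (!((!open) || done))) && ((!(p ==> (!done))) ==> (!done))
Answer: WP = ((p ==> (!done)) ==> (!((!open) || done))) && ((!(p ==> (!done))) ==> (!done))


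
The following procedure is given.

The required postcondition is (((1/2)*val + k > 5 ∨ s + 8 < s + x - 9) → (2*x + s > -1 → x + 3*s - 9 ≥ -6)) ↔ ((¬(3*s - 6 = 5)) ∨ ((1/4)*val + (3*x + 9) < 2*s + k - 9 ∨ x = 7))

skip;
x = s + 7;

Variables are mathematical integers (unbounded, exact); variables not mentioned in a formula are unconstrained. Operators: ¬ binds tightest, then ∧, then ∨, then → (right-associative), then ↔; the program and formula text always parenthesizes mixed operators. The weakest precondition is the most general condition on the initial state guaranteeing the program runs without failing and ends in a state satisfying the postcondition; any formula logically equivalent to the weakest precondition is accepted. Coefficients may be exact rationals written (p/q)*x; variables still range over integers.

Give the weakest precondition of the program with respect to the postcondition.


Working backward. After the program, the postcondition (((1/2)*val + k > 5 ∨ s + 8 < s + x - 9) → (2*x + s > -1 → x + 3*s - 9 ≥ -6)) ↔ ((¬(3*s - 6 = 5)) ∨ ((1/4)*val + (3*x + 9) < 2*s + k - 9 ∨ x = 7)) must hold; in canonical form it is ((k + (1/2)*val > 5 ∨ x > 17) → (s + 2*x > -1 → 3*s + x ≥ 3)) ↔ ((¬(3*s = 11)) ∨ (1/4)*val + 3*x < k + 2*s - 18 ∨ x = 7).
Before x := s + 7: ((k + (1/2)*val > 5 ∨ s > 10) → (3*s > -15 → 4*s ≥ -4)) ↔ ((¬(3*s = 11)) ∨ s + (1/4)*val < k - 39 ∨ s = 0)
Before skip: ((k + (1/2)*val > 5 ∨ s > 10) → (3*s > -15 → 4*s ≥ -4)) ↔ ((¬(3*s = 11)) ∨ s + (1/4)*val < k - 39 ∨ s = 0)
Answer: WP = ((k + (1/2)*val > 5 ∨ s > 10) → (3*s > -15 → 4*s ≥ -4)) ↔ ((¬(3*s = 11)) ∨ s + (1/4)*val < k - 39 ∨ s = 0)


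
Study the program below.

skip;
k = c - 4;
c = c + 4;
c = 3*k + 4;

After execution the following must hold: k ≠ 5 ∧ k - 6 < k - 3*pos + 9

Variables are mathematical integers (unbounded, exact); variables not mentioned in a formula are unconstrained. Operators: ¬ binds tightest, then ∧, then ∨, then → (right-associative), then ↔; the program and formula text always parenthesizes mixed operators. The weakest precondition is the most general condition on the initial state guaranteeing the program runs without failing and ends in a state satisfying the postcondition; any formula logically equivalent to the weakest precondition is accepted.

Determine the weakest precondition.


Working backward. After the program, the postcondition k ≠ 5 ∧ k - 6 < k - 3*pos + 9 must hold; in canonical form it is k ≠ 5 ∧ 3*pos < 15.
Before c := 3*k + 4: k ≠ 5 ∧ 3*pos < 15
Before c := c + 4: k ≠ 5 ∧ 3*pos < 15
Before k := c - 4: c ≠ 9 ∧ 3*pos < 15
Before skip: c ≠ 9 ∧ 3*pos < 15
Answer: WP = c ≠ 9 ∧ 3*pos < 15


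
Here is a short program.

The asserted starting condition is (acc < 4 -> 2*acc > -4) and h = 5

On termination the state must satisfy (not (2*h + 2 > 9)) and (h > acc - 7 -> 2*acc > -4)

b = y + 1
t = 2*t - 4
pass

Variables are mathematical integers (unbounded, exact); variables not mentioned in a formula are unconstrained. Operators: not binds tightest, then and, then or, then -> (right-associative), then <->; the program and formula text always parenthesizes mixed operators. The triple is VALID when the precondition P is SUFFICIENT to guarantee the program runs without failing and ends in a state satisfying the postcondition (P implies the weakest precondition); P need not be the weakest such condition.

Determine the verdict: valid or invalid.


Working backward. After the program, the postcondition (not (2*h + 2 > 9)) and (h > acc - 7 -> 2*acc > -4) must hold; in canonical form it is (not (2*h > 7)) and (h > acc - 7 -> 2*acc > -4).
Before skip: (not (2*h > 7)) and (h > acc - 7 -> 2*acc > -4)
Before t := 2*t - 4: (not (2*h > 7)) and (h > acc - 7 -> 2*acc > -4)
Before b := y + 1: (not (2*h > 7)) and (h > acc - 7 -> 2*acc > -4)
The weakest precondition is (not (2*h > 7)) and (h > acc - 7 -> 2*acc > -4).
Check whether (acc < 4 -> 2*acc > -4) and h = 5 implies it.
Countermodel: at the initial state acc = 0, h = 5, the precondition holds but the weakest precondition fails.
Answer: invalid
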